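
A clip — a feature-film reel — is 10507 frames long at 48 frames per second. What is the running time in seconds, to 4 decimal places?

218.8958 seconds

Running time = 10507 × 1/48 = 10507/48 s ≈ 218.8958 s.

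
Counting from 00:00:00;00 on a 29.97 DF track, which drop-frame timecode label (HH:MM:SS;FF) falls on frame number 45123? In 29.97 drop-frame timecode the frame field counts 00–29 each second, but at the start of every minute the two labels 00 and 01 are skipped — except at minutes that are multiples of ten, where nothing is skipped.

Each 10-minute DF block holds 10 × 60 × 30 − 9 × 2 = 17982 frames. 45123 ÷ 17982 → 2 full blocks, remainder 9159.
Within the partial block the first minute is 1800 frames and each further minute 1798, so 5 further minute boundaries passed. Total skipped labels = 18 × 2 + 2 × 5 = 46.
Non-drop label index = 45123 + 46 = 45169; at 30 labels/s that is 00:25:05:19, i.e. DF 00:25:05;19.

00:25:05;19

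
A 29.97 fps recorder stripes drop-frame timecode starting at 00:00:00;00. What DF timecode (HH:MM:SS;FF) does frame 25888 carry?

00:14:23;24

Ten DF minutes hold 17982 frames, so frame 25888 lies in block 1 (frames 17982–35963) with 7906 frames into that block.
The block's first minute is 1800 frames and the rest 1798 each; 7906 frames reaches minute 4, so 1 × 18 + 4 × 2 = 26 labels have been skipped so far.
Adding those back, label number 25888 + 26 = 25914 at 30 labels/s is 863 s + 24 f = 0 h 14 min 23 s frame 24, i.e. 00:14:23;24.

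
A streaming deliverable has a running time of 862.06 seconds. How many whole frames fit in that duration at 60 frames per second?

51723 frames

Frames = 862.06 × 60 = 258618/5 ≈ 51723.6000.
Complete frames: 51723.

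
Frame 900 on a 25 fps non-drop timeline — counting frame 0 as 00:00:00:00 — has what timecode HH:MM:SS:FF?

00:00:36:00

900 ÷ 25 = 36 full seconds, remainder 0 frames.
36 s = 0 h 0 min 36 s.
Timecode: 00:00:36:00.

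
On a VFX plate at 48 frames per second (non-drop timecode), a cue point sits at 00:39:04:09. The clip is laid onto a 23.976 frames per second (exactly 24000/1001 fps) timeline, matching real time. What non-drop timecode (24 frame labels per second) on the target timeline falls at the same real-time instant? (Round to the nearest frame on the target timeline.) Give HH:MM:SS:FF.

00:39:01:20

Source frame index: (0×3600 + 39×60 + 4) × 48 + 9 = 112521.
Real time: 112521 / (48) = 37507/16 s.
Target frame: (37507/16) × (24000/1001) = 56260500/1001 ≈ 56204.296 → 56204.
At 24 labels/s: frame 56204 → 00:39:01:20.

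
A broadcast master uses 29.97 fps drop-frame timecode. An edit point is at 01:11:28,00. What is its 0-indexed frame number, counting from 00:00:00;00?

As if non-drop at 30 labels/s: (1 × 3600 + 11 × 60 + 28) × 30 + 0 = 128640.
Minute boundaries passed: 71; those not divisible by 10: 71 − 7 = 64; dropped labels = 2 × 64 = 128.
Actual frame index = 128640 − 128 = 128512.

128512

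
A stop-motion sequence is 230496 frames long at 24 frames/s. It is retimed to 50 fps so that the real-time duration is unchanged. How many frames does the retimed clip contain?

Frames at target rate = 230496 × (50) / (24) = 480200.

480200 frames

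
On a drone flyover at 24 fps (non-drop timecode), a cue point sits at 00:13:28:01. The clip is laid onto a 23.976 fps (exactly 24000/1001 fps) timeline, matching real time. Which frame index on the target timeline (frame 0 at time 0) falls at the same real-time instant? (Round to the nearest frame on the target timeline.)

frame 19374

Source frame index: (0×3600 + 13×60 + 28) × 24 + 1 = 19393.
Real time: 19393 / (24) = 19393/24 s.
Target frame: (19393/24) × (24000/1001) = 1763000/91 ≈ 19373.626 → 19374.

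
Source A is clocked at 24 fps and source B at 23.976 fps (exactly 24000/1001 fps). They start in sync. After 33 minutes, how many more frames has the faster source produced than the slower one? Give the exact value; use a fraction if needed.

33 min = 1980 s.
A emits 24 × 1980 = 47520 frames; B emits 24000/1001 × 1980 = 4320000/91.
Difference = 4320/91 frames (≈ 47.4725); B is behind A.

4320/91 frames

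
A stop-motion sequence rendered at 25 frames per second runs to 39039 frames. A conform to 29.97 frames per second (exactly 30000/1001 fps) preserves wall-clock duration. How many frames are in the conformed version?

Target frames = source frames × (target rate / source rate) = 39039 × (30000/1001)/(25) = 39039 × 1200/1001 = 46800.

46800 frames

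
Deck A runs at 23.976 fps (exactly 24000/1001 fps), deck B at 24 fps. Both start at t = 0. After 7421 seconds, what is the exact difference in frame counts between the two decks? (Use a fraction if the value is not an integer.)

A emits 24000/1001 × 7421 = 178104000/1001 frames; B emits 24 × 7421 = 178104.
Difference = 178104/1001 frames (≈ 177.9261); B is ahead of A.

178104/1001 frames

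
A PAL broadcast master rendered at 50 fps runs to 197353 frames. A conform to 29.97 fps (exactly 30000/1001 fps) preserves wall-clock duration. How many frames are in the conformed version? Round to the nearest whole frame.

Frames at target rate = 197353 × (30000/1001) / (50) = 9108600/77 ≈ 118293.506.
Nearest whole frame: 118294.

118294 frames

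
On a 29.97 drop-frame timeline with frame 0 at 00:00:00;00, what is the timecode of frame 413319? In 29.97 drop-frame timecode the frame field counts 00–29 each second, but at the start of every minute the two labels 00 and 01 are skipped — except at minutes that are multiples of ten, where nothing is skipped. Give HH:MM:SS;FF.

03:49:51;03

Each 10-minute DF block holds 10 × 60 × 30 − 9 × 2 = 17982 frames. 413319 ÷ 17982 → 22 full blocks, remainder 17715.
Within the partial block the first minute is 1800 frames and each further minute 1798, so 9 further minute boundaries passed. Total skipped labels = 18 × 22 + 2 × 9 = 414.
Non-drop label index = 413319 + 414 = 413733; at 30 labels/s that is 03:49:51:03, i.e. DF 03:49:51;03.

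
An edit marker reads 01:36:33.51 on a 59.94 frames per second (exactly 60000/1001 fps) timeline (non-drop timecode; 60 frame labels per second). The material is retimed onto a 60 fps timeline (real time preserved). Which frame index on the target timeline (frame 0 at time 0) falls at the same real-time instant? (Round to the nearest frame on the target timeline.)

Source frame index: (1×3600 + 36×60 + 33) × 60 + 51 = 347631.
Real time: 347631 / (60000/1001) = 115992877/20000 s.
Target frame: (115992877/20000) × (60) = 347978631/1000 ≈ 347978.631 → 347979.

frame 347979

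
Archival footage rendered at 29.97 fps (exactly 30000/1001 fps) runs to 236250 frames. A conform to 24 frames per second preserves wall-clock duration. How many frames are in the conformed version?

Target frames = source frames × (target rate / source rate) = 236250 × (24)/(30000/1001) = 236250 × 1001/1250 = 189189.

189189 frames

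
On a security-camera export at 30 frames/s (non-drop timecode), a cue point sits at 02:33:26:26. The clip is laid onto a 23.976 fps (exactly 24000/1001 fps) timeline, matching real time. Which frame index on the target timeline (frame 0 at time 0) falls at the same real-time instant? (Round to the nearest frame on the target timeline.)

Source frame index: (2×3600 + 33×60 + 26) × 30 + 26 = 276206.
Real time: 276206 / (30) = 138103/15 s.
Target frame: (138103/15) × (24000/1001) = 31566400/143 ≈ 220744.056 → 220744.

frame 220744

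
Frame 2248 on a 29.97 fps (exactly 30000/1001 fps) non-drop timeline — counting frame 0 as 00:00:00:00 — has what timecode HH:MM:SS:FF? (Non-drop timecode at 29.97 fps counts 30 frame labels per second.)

2248 ÷ 30 = 74 full seconds, remainder 28 frames.
74 s = 0 h 1 min 14 s.
Timecode: 00:01:14:28.

00:01:14:28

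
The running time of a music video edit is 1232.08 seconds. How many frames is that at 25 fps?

Frames = 1232.08 × 25 = 30802.

30802 frames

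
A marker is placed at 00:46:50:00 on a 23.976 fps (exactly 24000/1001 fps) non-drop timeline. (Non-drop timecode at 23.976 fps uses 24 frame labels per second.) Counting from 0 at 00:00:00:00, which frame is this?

Total seconds to the label: (0 × 3600 + 46 × 60 + 50) = 2810.
Frame index = 2810 × 24 + 0 = 67440.

67440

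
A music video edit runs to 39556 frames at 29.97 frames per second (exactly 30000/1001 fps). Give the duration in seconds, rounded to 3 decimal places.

1319.852 seconds

Running time = 39556 × 1001/30000 = 9898889/7500 s ≈ 1319.852 s.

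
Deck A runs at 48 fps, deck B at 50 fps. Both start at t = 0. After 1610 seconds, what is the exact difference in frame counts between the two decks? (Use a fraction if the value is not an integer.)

3220 frames

A emits 48 × 1610 = 77280 frames; B emits 50 × 1610 = 80500.
Difference = 3220 frames; B is ahead of A.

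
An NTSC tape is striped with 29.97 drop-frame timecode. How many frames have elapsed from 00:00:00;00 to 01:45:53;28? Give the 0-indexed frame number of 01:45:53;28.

Complete 10-minute blocks: 10, each 17982 frames → 179820.
Remaining 5 whole minutes in the current block: 1800 + 4 × 1798 = 8992 frames.
Within the current minute: 53 × 30 + 28 − 2 = 1616 (labels ;00/;01 skipped at this minute). Total = 179820 + 8992 + 1616 = 190428.

190428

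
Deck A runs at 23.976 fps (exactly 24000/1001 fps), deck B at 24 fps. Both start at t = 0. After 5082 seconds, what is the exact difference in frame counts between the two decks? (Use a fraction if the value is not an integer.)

A emits 24000/1001 × 5082 = 1584000/13 frames; B emits 24 × 5082 = 121968.
Difference = 1584/13 frames (≈ 121.8462); B is ahead of A.

1584/13 frames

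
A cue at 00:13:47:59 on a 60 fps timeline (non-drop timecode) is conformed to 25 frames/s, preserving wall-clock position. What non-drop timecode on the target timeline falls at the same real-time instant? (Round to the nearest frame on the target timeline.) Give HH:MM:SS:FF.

Source frame index: (0×3600 + 13×60 + 47) × 60 + 59 = 49679.
Real time: 49679 / (60) = 49679/60 s.
Target frame: (49679/60) × (25) = 248395/12 ≈ 20699.583 → 20700.
At 25 labels/s: frame 20700 → 00:13:48:00.

00:13:48:00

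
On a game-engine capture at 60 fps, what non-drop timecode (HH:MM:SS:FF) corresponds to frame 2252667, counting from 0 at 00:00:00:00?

2252667 ÷ 60 = 37544 full seconds, remainder 27 frames.
37544 s = 10 h 25 min 44 s.
Timecode: 10:25:44:27.

10:25:44:27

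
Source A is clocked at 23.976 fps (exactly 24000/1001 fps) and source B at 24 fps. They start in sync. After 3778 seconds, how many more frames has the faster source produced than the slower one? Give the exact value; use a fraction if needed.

90672/1001 frames

A emits 24000/1001 × 3778 = 90672000/1001 frames; B emits 24 × 3778 = 90672.
Difference = 90672/1001 frames (≈ 90.5814); B is ahead of A.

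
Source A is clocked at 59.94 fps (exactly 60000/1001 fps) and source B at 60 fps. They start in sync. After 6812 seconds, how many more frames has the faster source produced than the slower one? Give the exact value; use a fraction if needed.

31440/77 frames

A emits 60000/1001 × 6812 = 31440000/77 frames; B emits 60 × 6812 = 408720.
Difference = 31440/77 frames (≈ 408.3117); B is ahead of A.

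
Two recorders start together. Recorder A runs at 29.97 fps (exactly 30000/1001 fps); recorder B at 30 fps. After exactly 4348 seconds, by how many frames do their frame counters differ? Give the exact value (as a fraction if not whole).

A emits 30000/1001 × 4348 = 130440000/1001 frames; B emits 30 × 4348 = 130440.
Difference = 130440/1001 frames (≈ 130.3097); B is ahead of A.

130440/1001 frames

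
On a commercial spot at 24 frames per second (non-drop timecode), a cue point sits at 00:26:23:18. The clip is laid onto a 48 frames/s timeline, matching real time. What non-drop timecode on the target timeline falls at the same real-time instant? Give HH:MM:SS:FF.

00:26:23:36

Source frame index: (0×3600 + 26×60 + 23) × 24 + 18 = 38010.
Real time: 38010 / (24) = 6335/4 s.
Target frame: (6335/4) × (48) = 76020.
At 48 labels/s: frame 76020 → 00:26:23:36.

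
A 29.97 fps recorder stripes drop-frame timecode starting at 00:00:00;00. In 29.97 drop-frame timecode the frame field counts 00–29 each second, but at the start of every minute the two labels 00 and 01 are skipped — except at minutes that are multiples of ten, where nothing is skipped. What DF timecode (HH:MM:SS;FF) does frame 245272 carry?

Ten DF minutes hold 17982 frames, so frame 245272 lies in block 13 (frames 233766–251747) with 11506 frames into that block.
The block's first minute is 1800 frames and the rest 1798 each; 11506 frames reaches minute 6, so 13 × 18 + 6 × 2 = 246 labels have been skipped so far.
Adding those back, label number 245272 + 246 = 245518 at 30 labels/s is 8183 s + 28 f = 2 h 16 min 23 s frame 28, i.e. 02:16:23;28.

02:16:23;28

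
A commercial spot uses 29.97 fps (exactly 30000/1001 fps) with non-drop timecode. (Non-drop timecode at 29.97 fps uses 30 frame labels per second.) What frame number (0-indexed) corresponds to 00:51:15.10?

Total seconds to the label: (0 × 3600 + 51 × 60 + 15) = 3075.
Frame index = 3075 × 30 + 10 = 92260.

92260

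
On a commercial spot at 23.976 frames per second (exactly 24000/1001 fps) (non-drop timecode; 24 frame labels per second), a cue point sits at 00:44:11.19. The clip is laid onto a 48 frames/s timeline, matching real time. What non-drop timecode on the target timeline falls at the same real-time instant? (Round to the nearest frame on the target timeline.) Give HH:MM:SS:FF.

00:44:14:21

Source frame index: (0×3600 + 44×60 + 11) × 24 + 19 = 63643.
Real time: 63643 / (24000/1001) = 63706643/24000 s.
Target frame: (63706643/24000) × (48) = 63706643/500 ≈ 127413.286 → 127413.
At 48 labels/s: frame 127413 → 00:44:14:21.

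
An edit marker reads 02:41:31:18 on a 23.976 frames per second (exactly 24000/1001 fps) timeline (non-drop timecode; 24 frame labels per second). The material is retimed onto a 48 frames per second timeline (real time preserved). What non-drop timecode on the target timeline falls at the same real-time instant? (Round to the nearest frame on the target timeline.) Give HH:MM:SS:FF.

02:41:41:21

Source frame index: (2×3600 + 41×60 + 31) × 24 + 18 = 232602.
Real time: 232602 / (24000/1001) = 38805767/4000 s.
Target frame: (38805767/4000) × (48) = 116417301/250 ≈ 465669.204 → 465669.
At 48 labels/s: frame 465669 → 02:41:41:21.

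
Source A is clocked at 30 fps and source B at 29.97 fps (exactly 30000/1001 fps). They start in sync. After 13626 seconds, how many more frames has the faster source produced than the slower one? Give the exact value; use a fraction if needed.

408780/1001 frames

A emits 30 × 13626 = 408780 frames; B emits 30000/1001 × 13626 = 408780000/1001.
Difference = 408780/1001 frames (≈ 408.3716); B is behind A.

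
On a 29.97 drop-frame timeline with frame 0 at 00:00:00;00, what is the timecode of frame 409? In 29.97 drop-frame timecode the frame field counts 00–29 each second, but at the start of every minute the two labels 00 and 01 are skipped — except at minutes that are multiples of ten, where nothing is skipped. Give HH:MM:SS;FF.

Each 10-minute DF block holds 10 × 60 × 30 − 9 × 2 = 17982 frames. 409 ÷ 17982 → 0 full blocks, remainder 409.
Within the partial block the first minute is 1800 frames and each further minute 1798, so 0 further minute boundaries passed. Total skipped labels = 18 × 0 + 2 × 0 = 0.
Non-drop label index = 409 + 0 = 409; at 30 labels/s that is 00:00:13:19, i.e. DF 00:00:13;19.

00:00:13;19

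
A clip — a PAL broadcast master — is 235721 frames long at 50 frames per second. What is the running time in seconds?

4714.42 seconds

Running time = 235721 / (50) = 4714.42 s.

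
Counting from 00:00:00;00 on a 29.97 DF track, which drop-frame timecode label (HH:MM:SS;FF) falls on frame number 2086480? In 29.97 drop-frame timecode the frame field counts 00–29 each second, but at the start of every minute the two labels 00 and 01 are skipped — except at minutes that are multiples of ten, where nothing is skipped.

Each 10-minute DF block holds 10 × 60 × 30 − 9 × 2 = 17982 frames. 2086480 ÷ 17982 → 116 full blocks, remainder 568.
Within the partial block the first minute is 1800 frames and each further minute 1798, so 0 further minute boundaries passed. Total skipped labels = 18 × 116 + 2 × 0 = 2088.
Non-drop label index = 2086480 + 2088 = 2088568; at 30 labels/s that is 19:20:18:28, i.e. DF 19:20:18;28.

19:20:18;28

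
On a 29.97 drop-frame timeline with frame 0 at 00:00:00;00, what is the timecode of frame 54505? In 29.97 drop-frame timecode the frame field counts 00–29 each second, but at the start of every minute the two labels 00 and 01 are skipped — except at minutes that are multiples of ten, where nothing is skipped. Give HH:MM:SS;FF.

00:30:18;19

Each 10-minute DF block holds 10 × 60 × 30 − 9 × 2 = 17982 frames. 54505 ÷ 17982 → 3 full blocks, remainder 559.
Within the partial block the first minute is 1800 frames and each further minute 1798, so 0 further minute boundaries passed. Total skipped labels = 18 × 3 + 2 × 0 = 54.
Non-drop label index = 54505 + 54 = 54559; at 30 labels/s that is 00:30:18:19, i.e. DF 00:30:18;19.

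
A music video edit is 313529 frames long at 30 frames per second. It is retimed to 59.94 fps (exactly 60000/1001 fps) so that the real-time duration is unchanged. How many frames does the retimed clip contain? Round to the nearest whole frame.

626432 frames

Frames at target rate = 313529 × (60000/1001) / (30) = 627058000/1001 ≈ 626431.568.
Nearest whole frame: 626432.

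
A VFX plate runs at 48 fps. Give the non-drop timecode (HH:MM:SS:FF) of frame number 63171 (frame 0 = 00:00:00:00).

63171 ÷ 48 = 1316 full seconds, remainder 3 frames.
1316 s = 0 h 21 min 56 s.
Timecode: 00:21:56:03.

00:21:56:03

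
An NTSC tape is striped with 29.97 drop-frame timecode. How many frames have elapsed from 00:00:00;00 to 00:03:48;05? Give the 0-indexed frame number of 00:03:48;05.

Complete 10-minute blocks: 0, each 17982 frames → 0.
Remaining 3 whole minutes in the current block: 1800 + 2 × 1798 = 5396 frames.
Within the current minute: 48 × 30 + 5 − 2 = 1443 (labels ;00/;01 skipped at this minute). Total = 0 + 5396 + 1443 = 6839.

6839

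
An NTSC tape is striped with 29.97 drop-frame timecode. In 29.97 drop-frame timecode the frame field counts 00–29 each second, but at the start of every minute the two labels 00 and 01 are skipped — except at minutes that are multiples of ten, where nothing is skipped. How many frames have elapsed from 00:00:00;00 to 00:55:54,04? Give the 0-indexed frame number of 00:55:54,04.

As if non-drop at 30 labels/s: (0 × 3600 + 55 × 60 + 54) × 30 + 4 = 100624.
Minute boundaries passed: 55; those not divisible by 10: 55 − 5 = 50; dropped labels = 2 × 50 = 100.
Actual frame index = 100624 − 100 = 100524.

100524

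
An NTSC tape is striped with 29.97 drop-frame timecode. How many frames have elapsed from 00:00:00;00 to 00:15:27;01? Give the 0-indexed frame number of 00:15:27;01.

Complete 10-minute blocks: 1, each 17982 frames → 17982.
Remaining 5 whole minutes in the current block: 1800 + 4 × 1798 = 8992 frames.
Within the current minute: 27 × 30 + 1 − 2 = 809 (labels ;00/;01 skipped at this minute). Total = 17982 + 8992 + 809 = 27783.

27783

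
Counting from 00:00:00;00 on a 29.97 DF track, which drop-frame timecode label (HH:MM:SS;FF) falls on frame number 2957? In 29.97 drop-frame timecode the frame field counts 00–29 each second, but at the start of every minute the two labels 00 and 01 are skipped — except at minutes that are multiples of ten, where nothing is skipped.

Ten DF minutes hold 17982 frames, so frame 2957 lies in block 0 (frames 0–17981) with 2957 frames into that block.
The block's first minute is 1800 frames and the rest 1798 each; 2957 frames reaches minute 1, so 0 × 18 + 1 × 2 = 2 labels have been skipped so far.
Adding those back, label number 2957 + 2 = 2959 at 30 labels/s is 98 s + 19 f = 0 h 1 min 38 s frame 19, i.e. 00:01:38;19.

00:01:38;19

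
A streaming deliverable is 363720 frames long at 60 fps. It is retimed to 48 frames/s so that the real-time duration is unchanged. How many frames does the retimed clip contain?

290976 frames

Target frames = source frames × (target rate / source rate) = 363720 × (48)/(60) = 363720 × 4/5 = 290976.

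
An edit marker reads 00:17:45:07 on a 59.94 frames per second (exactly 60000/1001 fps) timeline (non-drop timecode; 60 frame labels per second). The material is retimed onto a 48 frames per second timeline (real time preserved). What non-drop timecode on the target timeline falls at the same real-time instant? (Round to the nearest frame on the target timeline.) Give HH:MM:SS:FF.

Source frame index: (0×3600 + 17×60 + 45) × 60 + 7 = 63907.
Real time: 63907 / (60000/1001) = 63970907/60000 s.
Target frame: (63970907/60000) × (48) = 63970907/1250 ≈ 51176.726 → 51177.
At 48 labels/s: frame 51177 → 00:17:46:09.

00:17:46:09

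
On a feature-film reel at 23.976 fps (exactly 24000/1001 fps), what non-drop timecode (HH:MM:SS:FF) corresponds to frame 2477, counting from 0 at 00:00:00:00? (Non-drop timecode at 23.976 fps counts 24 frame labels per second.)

00:01:43:05

2477 ÷ 24 = 103 full seconds, remainder 5 frames.
103 s = 0 h 1 min 43 s.
Timecode: 00:01:43:05.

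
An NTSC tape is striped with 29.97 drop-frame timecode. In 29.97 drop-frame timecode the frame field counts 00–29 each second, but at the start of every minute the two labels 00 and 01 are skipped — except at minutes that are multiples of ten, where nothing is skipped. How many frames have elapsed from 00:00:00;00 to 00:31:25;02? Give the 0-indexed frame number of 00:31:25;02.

Complete 10-minute blocks: 3, each 17982 frames → 53946.
Remaining 1 whole minute in the current block: 1800 + 0 × 1798 = 1800 frames.
Within the current minute: 25 × 30 + 2 − 2 = 750 (labels ;00/;01 skipped at this minute). Total = 53946 + 1800 + 750 = 56496.

56496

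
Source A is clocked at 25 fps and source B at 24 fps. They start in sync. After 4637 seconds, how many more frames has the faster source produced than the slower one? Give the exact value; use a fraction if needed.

4637 frames

A emits 25 × 4637 = 115925 frames; B emits 24 × 4637 = 111288.
Difference = 4637 frames; B is behind A.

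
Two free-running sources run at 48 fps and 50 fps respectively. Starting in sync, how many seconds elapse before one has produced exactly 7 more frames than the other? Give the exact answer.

3.5 seconds

The gap grows by |50 − 48| = 2 frames per second.
Time for a 7-frame gap: 7 ÷ (2) = 3.5 s.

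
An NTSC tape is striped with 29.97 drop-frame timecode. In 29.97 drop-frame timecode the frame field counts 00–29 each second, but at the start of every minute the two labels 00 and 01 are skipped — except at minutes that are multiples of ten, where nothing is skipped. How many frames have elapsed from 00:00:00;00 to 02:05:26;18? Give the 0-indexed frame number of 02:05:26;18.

Complete 10-minute blocks: 12, each 17982 frames → 215784.
Remaining 5 whole minutes in the current block: 1800 + 4 × 1798 = 8992 frames.
Within the current minute: 26 × 30 + 18 − 2 = 796 (labels ;00/;01 skipped at this minute). Total = 215784 + 8992 + 796 = 225572.

225572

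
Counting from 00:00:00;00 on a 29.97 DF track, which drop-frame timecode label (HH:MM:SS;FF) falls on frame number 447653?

Ten DF minutes hold 17982 frames, so frame 447653 lies in block 24 (frames 431568–449549) with 16085 frames into that block.
The block's first minute is 1800 frames and the rest 1798 each; 16085 frames reaches minute 8, so 24 × 18 + 8 × 2 = 448 labels have been skipped so far.
Adding those back, label number 447653 + 448 = 448101 at 30 labels/s is 14936 s + 21 f = 4 h 8 min 56 s frame 21, i.e. 04:08:56;21.

04:08:56;21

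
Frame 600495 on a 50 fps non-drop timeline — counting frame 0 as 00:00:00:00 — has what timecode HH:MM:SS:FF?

600495 ÷ 50 = 12009 full seconds, remainder 45 frames.
12009 s = 3 h 20 min 9 s.
Timecode: 03:20:09:45.

03:20:09:45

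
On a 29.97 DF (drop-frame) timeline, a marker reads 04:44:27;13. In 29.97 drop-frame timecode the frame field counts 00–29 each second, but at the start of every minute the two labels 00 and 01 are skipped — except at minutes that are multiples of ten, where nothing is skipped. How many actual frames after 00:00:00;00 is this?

511511

As if non-drop at 30 labels/s: (4 × 3600 + 44 × 60 + 27) × 30 + 13 = 512023.
Minute boundaries passed: 284; those not divisible by 10: 284 − 28 = 256; dropped labels = 2 × 256 = 512.
Actual frame index = 512023 − 512 = 511511.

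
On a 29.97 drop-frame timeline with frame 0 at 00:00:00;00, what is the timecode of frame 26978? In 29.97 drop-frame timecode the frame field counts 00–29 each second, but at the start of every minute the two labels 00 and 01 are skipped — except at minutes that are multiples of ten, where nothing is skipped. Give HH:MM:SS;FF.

Ten DF minutes hold 17982 frames, so frame 26978 lies in block 1 (frames 17982–35963) with 8996 frames into that block.
The block's first minute is 1800 frames and the rest 1798 each; 8996 frames reaches minute 5, so 1 × 18 + 5 × 2 = 28 labels have been skipped so far.
Adding those back, label number 26978 + 28 = 27006 at 30 labels/s is 900 s + 6 f = 0 h 15 min 0 s frame 6, i.e. 00:15:00;06.

00:15:00;06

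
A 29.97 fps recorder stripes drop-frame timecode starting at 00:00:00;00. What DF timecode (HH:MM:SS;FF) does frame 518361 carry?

Ten DF minutes hold 17982 frames, so frame 518361 lies in block 28 (frames 503496–521477) with 14865 frames into that block.
The block's first minute is 1800 frames and the rest 1798 each; 14865 frames reaches minute 8, so 28 × 18 + 8 × 2 = 520 labels have been skipped so far.
Adding those back, label number 518361 + 520 = 518881 at 30 labels/s is 17296 s + 1 f = 4 h 48 min 16 s frame 1, i.e. 04:48:16;01.

04:48:16;01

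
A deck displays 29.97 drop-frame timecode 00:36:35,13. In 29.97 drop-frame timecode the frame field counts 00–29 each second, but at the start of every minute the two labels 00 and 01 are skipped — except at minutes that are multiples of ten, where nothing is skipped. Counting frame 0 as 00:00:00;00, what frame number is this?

As if non-drop at 30 labels/s: (0 × 3600 + 36 × 60 + 35) × 30 + 13 = 65863.
Minute boundaries passed: 36; those not divisible by 10: 36 − 3 = 33; dropped labels = 2 × 33 = 66.
Actual frame index = 65863 − 66 = 65797.

65797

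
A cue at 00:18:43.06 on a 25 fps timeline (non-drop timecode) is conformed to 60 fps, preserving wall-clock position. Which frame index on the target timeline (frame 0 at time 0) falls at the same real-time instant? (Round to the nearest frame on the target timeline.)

frame 67394

Source frame index: (0×3600 + 18×60 + 43) × 25 + 6 = 28081.
Real time: 28081 / (25) = 28081/25 s.
Target frame: (28081/25) × (60) = 336972/5 ≈ 67394.400 → 67394.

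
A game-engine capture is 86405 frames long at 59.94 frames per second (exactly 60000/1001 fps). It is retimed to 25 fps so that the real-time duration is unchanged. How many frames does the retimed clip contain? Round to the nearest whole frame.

36038 frames

Frames at target rate = 86405 × (25) / (60000/1001) = 17298281/480 ≈ 36038.085.
Nearest whole frame: 36038.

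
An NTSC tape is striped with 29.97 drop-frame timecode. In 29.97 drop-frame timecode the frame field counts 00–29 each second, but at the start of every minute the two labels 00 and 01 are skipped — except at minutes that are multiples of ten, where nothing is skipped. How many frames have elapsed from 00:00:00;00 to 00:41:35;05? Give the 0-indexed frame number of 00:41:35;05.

74781

As if non-drop at 30 labels/s: (0 × 3600 + 41 × 60 + 35) × 30 + 5 = 74855.
Minute boundaries passed: 41; those not divisible by 10: 41 − 4 = 37; dropped labels = 2 × 37 = 74.
Actual frame index = 74855 − 74 = 74781.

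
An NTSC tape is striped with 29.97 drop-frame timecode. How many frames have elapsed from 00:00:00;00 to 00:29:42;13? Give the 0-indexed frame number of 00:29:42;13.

53419

Complete 10-minute blocks: 2, each 17982 frames → 35964.
Remaining 9 whole minutes in the current block: 1800 + 8 × 1798 = 16184 frames.
Within the current minute: 42 × 30 + 13 − 2 = 1271 (labels ;00/;01 skipped at this minute). Total = 35964 + 16184 + 1271 = 53419.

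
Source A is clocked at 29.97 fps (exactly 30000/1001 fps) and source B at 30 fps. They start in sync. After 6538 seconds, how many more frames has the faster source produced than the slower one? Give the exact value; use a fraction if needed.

28020/143 frames

A emits 30000/1001 × 6538 = 28020000/143 frames; B emits 30 × 6538 = 196140.
Difference = 28020/143 frames (≈ 195.9441); B is ahead of A.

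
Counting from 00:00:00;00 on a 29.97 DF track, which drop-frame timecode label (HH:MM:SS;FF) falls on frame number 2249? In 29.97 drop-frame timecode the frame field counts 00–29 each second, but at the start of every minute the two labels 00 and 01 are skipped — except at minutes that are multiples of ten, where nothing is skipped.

Each 10-minute DF block holds 10 × 60 × 30 − 9 × 2 = 17982 frames. 2249 ÷ 17982 → 0 full blocks, remainder 2249.
Within the partial block the first minute is 1800 frames and each further minute 1798, so 1 further minute boundary passed. Total skipped labels = 18 × 0 + 2 × 1 = 2.
Non-drop label index = 2249 + 2 = 2251; at 30 labels/s that is 00:01:15:01, i.e. DF 00:01:15;01.

00:01:15;01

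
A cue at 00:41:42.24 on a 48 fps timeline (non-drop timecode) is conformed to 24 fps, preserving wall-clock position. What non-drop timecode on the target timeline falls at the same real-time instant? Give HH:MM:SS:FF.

Source frame index: (0×3600 + 41×60 + 42) × 48 + 24 = 120120.
Real time: 120120 / (48) = 5005/2 s.
Target frame: (5005/2) × (24) = 60060.
At 24 labels/s: frame 60060 → 00:41:42:12.

00:41:42:12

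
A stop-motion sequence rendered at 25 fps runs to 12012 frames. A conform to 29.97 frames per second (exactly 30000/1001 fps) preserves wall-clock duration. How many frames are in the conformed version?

Target frames = source frames × (target rate / source rate) = 12012 × (30000/1001)/(25) = 12012 × 1200/1001 = 14400.

14400 frames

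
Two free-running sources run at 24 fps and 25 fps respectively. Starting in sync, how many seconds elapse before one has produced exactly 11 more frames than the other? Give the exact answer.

11 seconds

The gap grows by |25 − 24| = 1 frame per second.
Time for a 11-frame gap: 11 ÷ (1) = 11 s.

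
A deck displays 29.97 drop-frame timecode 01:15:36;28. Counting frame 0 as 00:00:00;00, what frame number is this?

135972

As if non-drop at 30 labels/s: (1 × 3600 + 15 × 60 + 36) × 30 + 28 = 136108.
Minute boundaries passed: 75; those not divisible by 10: 75 − 7 = 68; dropped labels = 2 × 68 = 136.
Actual frame index = 136108 − 136 = 135972.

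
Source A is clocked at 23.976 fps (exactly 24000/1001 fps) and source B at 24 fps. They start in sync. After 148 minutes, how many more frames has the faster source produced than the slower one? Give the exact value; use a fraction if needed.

213120/1001 frames

148 min = 8880 s.
A emits 24000/1001 × 8880 = 213120000/1001 frames; B emits 24 × 8880 = 213120.
Difference = 213120/1001 frames (≈ 212.9071); B is ahead of A.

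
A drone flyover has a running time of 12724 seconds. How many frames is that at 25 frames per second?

Frames = 12724 × 25 = 318100.

318100 frames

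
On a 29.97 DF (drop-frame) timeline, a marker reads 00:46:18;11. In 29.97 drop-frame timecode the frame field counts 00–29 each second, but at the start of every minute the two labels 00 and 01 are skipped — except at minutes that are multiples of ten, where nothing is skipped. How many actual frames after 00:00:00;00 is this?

83267

As if non-drop at 30 labels/s: (0 × 3600 + 46 × 60 + 18) × 30 + 11 = 83351.
Minute boundaries passed: 46; those not divisible by 10: 46 − 4 = 42; dropped labels = 2 × 42 = 84.
Actual frame index = 83351 − 84 = 83267.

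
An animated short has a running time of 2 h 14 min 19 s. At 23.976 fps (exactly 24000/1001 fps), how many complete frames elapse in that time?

2 h 14 min 19 s = 8059 s.
Frames = 8059 × 24000/1001 = 193416000/1001 ≈ 193222.7772.
Complete frames: 193222.

193222 frames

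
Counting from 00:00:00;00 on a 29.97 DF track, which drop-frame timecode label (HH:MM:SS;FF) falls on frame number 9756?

Each 10-minute DF block holds 10 × 60 × 30 − 9 × 2 = 17982 frames. 9756 ÷ 17982 → 0 full blocks, remainder 9756.
Within the partial block the first minute is 1800 frames and each further minute 1798, so 5 further minute boundaries passed. Total skipped labels = 18 × 0 + 2 × 5 = 10.
Non-drop label index = 9756 + 10 = 9766; at 30 labels/s that is 00:05:25:16, i.e. DF 00:05:25;16.

00:05:25;16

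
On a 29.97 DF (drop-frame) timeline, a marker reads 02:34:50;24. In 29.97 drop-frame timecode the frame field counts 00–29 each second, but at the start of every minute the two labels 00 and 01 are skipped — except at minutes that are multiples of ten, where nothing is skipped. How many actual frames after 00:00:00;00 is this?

278446

As if non-drop at 30 labels/s: (2 × 3600 + 34 × 60 + 50) × 30 + 24 = 278724.
Minute boundaries passed: 154; those not divisible by 10: 154 − 15 = 139; dropped labels = 2 × 139 = 278.
Actual frame index = 278724 − 278 = 278446.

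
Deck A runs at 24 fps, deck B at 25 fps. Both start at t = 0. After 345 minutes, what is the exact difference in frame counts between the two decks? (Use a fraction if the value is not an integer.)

20700 frames

345 min = 20700 s.
A emits 24 × 20700 = 496800 frames; B emits 25 × 20700 = 517500.
Difference = 20700 frames; B is ahead of A.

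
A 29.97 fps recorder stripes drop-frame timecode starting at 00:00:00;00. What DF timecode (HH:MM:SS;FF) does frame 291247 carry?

Ten DF minutes hold 17982 frames, so frame 291247 lies in block 16 (frames 287712–305693) with 3535 frames into that block.
The block's first minute is 1800 frames and the rest 1798 each; 3535 frames reaches minute 1, so 16 × 18 + 1 × 2 = 290 labels have been skipped so far.
Adding those back, label number 291247 + 290 = 291537 at 30 labels/s is 9717 s + 27 f = 2 h 41 min 57 s frame 27, i.e. 02:41:57;27.

02:41:57;27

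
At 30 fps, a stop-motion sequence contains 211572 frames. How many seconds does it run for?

Running time = 211572 / (30) = 7052.4 s.

7052.4 seconds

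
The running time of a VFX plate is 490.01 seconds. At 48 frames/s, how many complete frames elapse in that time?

23520 frames

Frames = 490.01 × 48 = 588012/25 ≈ 23520.4800.
Complete frames: 23520.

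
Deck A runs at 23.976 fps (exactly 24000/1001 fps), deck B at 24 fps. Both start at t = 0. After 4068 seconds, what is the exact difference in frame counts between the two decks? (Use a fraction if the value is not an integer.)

97632/1001 frames

A emits 24000/1001 × 4068 = 97632000/1001 frames; B emits 24 × 4068 = 97632.
Difference = 97632/1001 frames (≈ 97.5345); B is ahead of A.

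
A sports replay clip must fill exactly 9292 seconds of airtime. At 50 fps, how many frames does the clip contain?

Frames = 9292 × 50 = 464600.

464600 frames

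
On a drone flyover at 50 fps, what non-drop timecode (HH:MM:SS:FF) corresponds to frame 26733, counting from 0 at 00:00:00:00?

00:08:54:33

26733 ÷ 50 = 534 full seconds, remainder 33 frames.
534 s = 0 h 8 min 54 s.
Timecode: 00:08:54:33.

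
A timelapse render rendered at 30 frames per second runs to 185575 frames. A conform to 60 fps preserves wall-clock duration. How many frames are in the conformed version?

Target frames = source frames × (target rate / source rate) = 185575 × (60)/(30) = 185575 × 2 = 371150.

371150 frames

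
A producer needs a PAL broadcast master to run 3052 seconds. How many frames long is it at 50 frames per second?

Frames = 3052 × 50 = 152600.

152600 frames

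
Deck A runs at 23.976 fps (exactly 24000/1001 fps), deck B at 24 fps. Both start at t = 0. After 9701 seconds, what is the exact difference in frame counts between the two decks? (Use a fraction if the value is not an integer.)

A emits 24000/1001 × 9701 = 232824000/1001 frames; B emits 24 × 9701 = 232824.
Difference = 232824/1001 frames (≈ 232.5914); B is ahead of A.

232824/1001 frames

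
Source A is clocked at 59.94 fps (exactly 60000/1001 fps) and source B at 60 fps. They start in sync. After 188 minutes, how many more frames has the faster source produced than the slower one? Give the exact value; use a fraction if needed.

676800/1001 frames

188 min = 11280 s.
A emits 60000/1001 × 11280 = 676800000/1001 frames; B emits 60 × 11280 = 676800.
Difference = 676800/1001 frames (≈ 676.1239); B is ahead of A.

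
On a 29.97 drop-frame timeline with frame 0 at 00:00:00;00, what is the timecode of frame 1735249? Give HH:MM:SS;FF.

Ten DF minutes hold 17982 frames, so frame 1735249 lies in block 96 (frames 1726272–1744253) with 8977 frames into that block.
The block's first minute is 1800 frames and the rest 1798 each; 8977 frames reaches minute 4, so 96 × 18 + 4 × 2 = 1736 labels have been skipped so far.
Adding those back, label number 1735249 + 1736 = 1736985 at 30 labels/s is 57899 s + 15 f = 16 h 4 min 59 s frame 15, i.e. 16:04:59;15.

16:04:59;15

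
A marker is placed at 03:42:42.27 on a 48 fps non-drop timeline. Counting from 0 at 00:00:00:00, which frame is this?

641403

Total seconds to the label: (3 × 3600 + 42 × 60 + 42) = 13362.
Frame index = 13362 × 48 + 27 = 641403.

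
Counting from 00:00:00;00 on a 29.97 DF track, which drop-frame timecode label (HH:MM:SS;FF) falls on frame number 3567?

Each 10-minute DF block holds 10 × 60 × 30 − 9 × 2 = 17982 frames. 3567 ÷ 17982 → 0 full blocks, remainder 3567.
Within the partial block the first minute is 1800 frames and each further minute 1798, so 1 further minute boundary passed. Total skipped labels = 18 × 0 + 2 × 1 = 2.
Non-drop label index = 3567 + 2 = 3569; at 30 labels/s that is 00:01:58:29, i.e. DF 00:01:58;29.

00:01:58;29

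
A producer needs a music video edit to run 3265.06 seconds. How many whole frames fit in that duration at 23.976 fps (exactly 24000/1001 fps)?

78283 frames

Frames = 3265.06 × 24000/1001 = 78361440/1001 ≈ 78283.1568.
Complete frames: 78283.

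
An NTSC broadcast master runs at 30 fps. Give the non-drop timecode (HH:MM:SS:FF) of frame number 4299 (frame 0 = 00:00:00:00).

00:02:23:09

4299 ÷ 30 = 143 full seconds, remainder 9 frames.
143 s = 0 h 2 min 23 s.
Timecode: 00:02:23:09.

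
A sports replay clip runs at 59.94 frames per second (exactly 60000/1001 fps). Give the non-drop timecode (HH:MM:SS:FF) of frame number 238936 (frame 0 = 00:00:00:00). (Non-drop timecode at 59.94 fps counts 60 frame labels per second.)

01:06:22:16

238936 ÷ 60 = 3982 full seconds, remainder 16 frames.
3982 s = 1 h 6 min 22 s.
Timecode: 01:06:22:16.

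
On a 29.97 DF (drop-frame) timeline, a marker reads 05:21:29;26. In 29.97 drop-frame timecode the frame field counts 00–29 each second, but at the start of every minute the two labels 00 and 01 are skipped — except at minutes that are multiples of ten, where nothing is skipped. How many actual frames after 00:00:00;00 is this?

578118

As if non-drop at 30 labels/s: (5 × 3600 + 21 × 60 + 29) × 30 + 26 = 578696.
Minute boundaries passed: 321; those not divisible by 10: 321 − 32 = 289; dropped labels = 2 × 289 = 578.
Actual frame index = 578696 − 578 = 578118.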